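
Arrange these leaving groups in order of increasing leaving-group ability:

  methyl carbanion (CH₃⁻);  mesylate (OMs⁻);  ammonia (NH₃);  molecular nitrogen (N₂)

molecular nitrogen (N₂): no meaningful conjugate acid; N₂ departs as an exceptionally stable neutral molecule
mesylate (OMs⁻): pKₐ(CH₃SO₃H (MsOH)) ≈ -1.9 — resonance-delocalised alkanesulfonate
ammonia (NH₃): pKₐ(NH₄⁺) ≈ 9.2
methyl carbanion (CH₃⁻): pKₐ(CH₄) ≈ 48 — unstabilised carbanion; the worst conceivable leaving group
The question asks for worst first, so the sequence is read in increasing leaving-group ability.

methyl carbanion (CH₃⁻) < ammonia (NH₃) < mesylate (OMs⁻) < molecular nitrogen (N₂)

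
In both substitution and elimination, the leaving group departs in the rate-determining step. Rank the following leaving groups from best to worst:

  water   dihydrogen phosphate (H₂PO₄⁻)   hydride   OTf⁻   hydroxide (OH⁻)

OTf⁻ > water > dihydrogen phosphate (H₂PO₄⁻) > hydroxide (OH⁻) > hydride

OTf⁻: pKₐ(CF₃SO₃H (triflic acid)) ≈ -14
water: pKₐ(H₃O⁺) ≈ -1.7
dihydrogen phosphate (H₂PO₄⁻): pKₐ(H₃PO₄) ≈ 2.1
hydroxide (OH⁻): pKₐ(H₂O) ≈ 15.7
hydride: pKₐ(H₂) ≈ 36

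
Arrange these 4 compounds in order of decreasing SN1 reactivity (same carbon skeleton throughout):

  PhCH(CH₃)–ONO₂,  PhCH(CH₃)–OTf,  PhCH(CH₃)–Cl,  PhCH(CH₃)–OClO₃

PhCH(CH₃)–OTf > PhCH(CH₃)–OClO₃ > PhCH(CH₃)–Cl > PhCH(CH₃)–ONO₂

Same R in every case — rank the leaving groups.
The more stable X⁻ (or X) is on its own — i.e. the weaker a base it is — the better a leaving group it makes.
PhCH(CH₃)–OTf loses OTf⁻: pKₐ(CF₃SO₃H (triflic acid)) ≈ -14
PhCH(CH₃)–OClO₃ loses ClO₄⁻: pKₐ(HClO₄) ≈ -10
PhCH(CH₃)–Cl loses Cl⁻: pKₐ(HCl) ≈ -7
PhCH(CH₃)–ONO₂ loses NO₃⁻: pKₐ(HNO₃) ≈ -1.3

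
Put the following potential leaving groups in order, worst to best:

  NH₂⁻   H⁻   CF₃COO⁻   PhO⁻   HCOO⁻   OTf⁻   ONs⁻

Rank by basicity of the departing species: weakest base leaves most easily.
OTf⁻: pKₐ(CF₃SO₃H (triflic acid)) ≈ -14 — charge spread over three oxygens and a CF₃ group; the premier leaving group in synthesis
ONs⁻: pKₐ(p-O₂NC₆H₄SO₃H) ≈ -3.5 — p-nitro group further stabilises the sulfonate
CF₃COO⁻: pKₐ(CF₃COOH) ≈ 0.2 — strongly electron-withdrawing CF₃ stabilises the carboxylate
HCOO⁻: pKₐ(HCOOH) ≈ 3.8 — resonance-stabilised carboxylate
PhO⁻: pKₐ(C₆H₅OH (phenol)) ≈ 10
H⁻: pKₐ(H₂) ≈ 36
NH₂⁻: pKₐ(NH₃) ≈ 38 — extremely strong base; never a leaving group
Listed from poorest to best leaving group as asked.

NH₂⁻ < H⁻ < PhO⁻ < HCOO⁻ < CF₃COO⁻ < ONs⁻ < OTf⁻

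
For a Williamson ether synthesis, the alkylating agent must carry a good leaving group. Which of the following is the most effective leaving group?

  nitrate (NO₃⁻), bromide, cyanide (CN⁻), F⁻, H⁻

bromide

bromide: pKₐ(HBr) ≈ -9
nitrate (NO₃⁻): pKₐ(HNO₃) ≈ -1.3
F⁻: pKₐ(HF) ≈ 3.2
cyanide (CN⁻): pKₐ(HCN) ≈ 9.2
H⁻: pKₐ(H₂) ≈ 36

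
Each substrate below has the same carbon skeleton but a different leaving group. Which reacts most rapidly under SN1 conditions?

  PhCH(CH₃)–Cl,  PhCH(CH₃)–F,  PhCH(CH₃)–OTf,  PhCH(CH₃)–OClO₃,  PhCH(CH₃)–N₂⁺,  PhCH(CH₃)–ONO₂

Identical carbon frameworks mean the comparison reduces to leaving-group quality.
The more stable X⁻ (or X) is on its own — i.e. the weaker a base it is — the better a leaving group it makes.
PhCH(CH₃)–N₂⁺ loses N₂: no meaningful conjugate acid; N₂ departs as an exceptionally stable neutral molecule
PhCH(CH₃)–OTf loses OTf⁻: pKₐ(CF₃SO₃H (triflic acid)) ≈ -14
PhCH(CH₃)–OClO₃ loses ClO₄⁻: pKₐ(HClO₄) ≈ -10
PhCH(CH₃)–Cl loses Cl⁻: pKₐ(HCl) ≈ -7
PhCH(CH₃)–ONO₂ loses NO₃⁻: pKₐ(HNO₃) ≈ -1.3
PhCH(CH₃)–F loses F⁻: pKₐ(HF) ≈ 3.2

PhCH(CH₃)–N₂⁺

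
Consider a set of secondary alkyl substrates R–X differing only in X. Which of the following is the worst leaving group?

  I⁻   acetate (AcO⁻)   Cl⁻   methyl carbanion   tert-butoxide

methyl carbanion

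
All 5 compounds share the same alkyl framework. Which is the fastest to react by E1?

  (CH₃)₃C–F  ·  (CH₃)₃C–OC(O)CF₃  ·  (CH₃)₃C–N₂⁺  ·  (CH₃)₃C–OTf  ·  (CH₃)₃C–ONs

(CH₃)₃C–N₂⁺

The skeletons are identical, so relative rate is governed entirely by leaving-group ability.
Leaving-group ability tracks the stability of the departed species; conjugate-acid pKₐ is the usual yardstick (lower pKₐ → better LG).
(CH₃)₃C–N₂⁺ loses N₂: no meaningful conjugate acid; N₂ departs as an exceptionally stable neutral molecule
(CH₃)₃C–OTf loses OTf⁻: pKₐ(CF₃SO₃H (triflic acid)) ≈ -14
(CH₃)₃C–ONs loses ONs⁻: pKₐ(p-O₂NC₆H₄SO₃H) ≈ -3.5
(CH₃)₃C–OC(O)CF₃ loses CF₃COO⁻: pKₐ(CF₃COOH) ≈ 0.2
(CH₃)₃C–F loses F⁻: pKₐ(HF) ≈ 3.2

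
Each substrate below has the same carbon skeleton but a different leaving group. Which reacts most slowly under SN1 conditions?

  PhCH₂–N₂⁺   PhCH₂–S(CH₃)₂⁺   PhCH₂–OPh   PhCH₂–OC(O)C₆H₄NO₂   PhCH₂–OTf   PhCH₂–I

With the same alkyl group throughout, only the leaving group differentiates the rates.
Rank by basicity of the departing species: weakest base leaves most easily.
PhCH₂–N₂⁺ loses N₂: no meaningful conjugate acid; N₂ departs as an exceptionally stable neutral molecule
PhCH₂–OTf loses OTf⁻: pKₐ(CF₃SO₃H (triflic acid)) ≈ -14
PhCH₂–I loses I⁻: pKₐ(HI) ≈ -10
PhCH₂–S(CH₃)₂⁺ loses SR'₂: pKₐ(R'₂SH⁺) ≈ -7
PhCH₂–OC(O)C₆H₄NO₂ loses p-O₂N–C₆H₄–COO⁻: pKₐ(p-nitrobenzoic acid) ≈ 3.4
PhCH₂–OPh loses PhO⁻: pKₐ(C₆H₅OH (phenol)) ≈ 10

PhCH₂–OPh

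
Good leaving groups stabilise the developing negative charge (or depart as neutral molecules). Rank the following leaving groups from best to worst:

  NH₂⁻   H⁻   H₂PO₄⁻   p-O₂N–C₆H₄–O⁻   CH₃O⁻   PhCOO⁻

H₂PO₄⁻: pKₐ(H₃PO₄) ≈ 2.1
PhCOO⁻: pKₐ(C₆H₅COOH) ≈ 4.2
p-O₂N–C₆H₄–O⁻: pKₐ(p-nitrophenol) ≈ 7.2
CH₃O⁻: pKₐ(CH₃OH) ≈ 15.5
H⁻: pKₐ(H₂) ≈ 36
NH₂⁻: pKₐ(NH₃) ≈ 38

H₂PO₄⁻ > PhCOO⁻ > p-O₂N–C₆H₄–O⁻ > CH₃O⁻ > H⁻ > NH₂⁻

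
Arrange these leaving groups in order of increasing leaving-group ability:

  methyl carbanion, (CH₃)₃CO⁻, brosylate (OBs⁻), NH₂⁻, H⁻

methyl carbanion < NH₂⁻ < H⁻ < (CH₃)₃CO⁻ < brosylate (OBs⁻)

Rank by basicity of the departing species: weakest base leaves most easily.
brosylate (OBs⁻): pKₐ(p-BrC₆H₄SO₃H) ≈ -2.8
(CH₃)₃CO⁻: pKₐ(t-BuOH) ≈ 18
H⁻: pKₐ(H₂) ≈ 36
NH₂⁻: pKₐ(NH₃) ≈ 38
methyl carbanion: pKₐ(CH₄) ≈ 48
Listed from poorest to best leaving group as asked.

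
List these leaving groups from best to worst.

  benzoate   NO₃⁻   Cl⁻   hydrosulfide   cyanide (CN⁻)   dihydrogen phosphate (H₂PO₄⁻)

Cl⁻ > NO₃⁻ > dihydrogen phosphate (H₂PO₄⁻) > benzoate > hydrosulfide > cyanide (CN⁻)

The more stable X⁻ (or X) is on its own — i.e. the weaker a base it is — the better a leaving group it makes.
Cl⁻: pKₐ(HCl) ≈ -7
NO₃⁻: pKₐ(HNO₃) ≈ -1.3
dihydrogen phosphate (H₂PO₄⁻): pKₐ(H₃PO₄) ≈ 2.1
benzoate: pKₐ(C₆H₅COOH) ≈ 4.2
hydrosulfide: pKₐ(H₂S) ≈ 7
cyanide (CN⁻): pKₐ(HCN) ≈ 9.2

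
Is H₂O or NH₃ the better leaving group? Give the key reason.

H₂O

H₂O is the better leaving group.
pKₐ(H₃O⁺) ≈ -1.7 versus pKₐ(NH₄⁺) ≈ 9.2: H₂O is the much weaker base.
Neutral; leaves from a protonated alcohol (R–OH₂⁺).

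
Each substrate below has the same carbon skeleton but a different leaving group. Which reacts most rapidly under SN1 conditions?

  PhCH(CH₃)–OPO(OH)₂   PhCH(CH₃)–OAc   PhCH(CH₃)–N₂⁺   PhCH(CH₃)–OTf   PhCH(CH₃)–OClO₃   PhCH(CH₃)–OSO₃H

PhCH(CH₃)–N₂⁺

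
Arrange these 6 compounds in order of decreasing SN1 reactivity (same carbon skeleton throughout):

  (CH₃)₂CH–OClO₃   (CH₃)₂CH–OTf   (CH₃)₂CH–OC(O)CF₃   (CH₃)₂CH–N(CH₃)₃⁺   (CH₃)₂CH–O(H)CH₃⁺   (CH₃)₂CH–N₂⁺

Same R in every case — rank the leaving groups.
The more stable X⁻ (or X) is on its own — i.e. the weaker a base it is — the better a leaving group it makes.
(CH₃)₂CH–N₂⁺ loses N₂: no meaningful conjugate acid; N₂ departs as an exceptionally stable neutral molecule
(CH₃)₂CH–OTf loses OTf⁻: pKₐ(CF₃SO₃H (triflic acid)) ≈ -14
(CH₃)₂CH–OClO₃ loses ClO₄⁻: pKₐ(HClO₄) ≈ -10
(CH₃)₂CH–O(H)CH₃⁺ loses R'OH: pKₐ(R'OH₂⁺) ≈ -2.4
(CH₃)₂CH–OC(O)CF₃ loses CF₃COO⁻: pKₐ(CF₃COOH) ≈ 0.2
(CH₃)₂CH–N(CH₃)₃⁺ loses NR'₃: pKₐ(R'₃NH⁺) ≈ 10.7

(CH₃)₂CH–N₂⁺ > (CH₃)₂CH–OTf > (CH₃)₂CH–OClO₃ > (CH₃)₂CH–O(H)CH₃⁺ > (CH₃)₂CH–OC(O)CF₃ > (CH₃)₂CH–N(CH₃)₃⁺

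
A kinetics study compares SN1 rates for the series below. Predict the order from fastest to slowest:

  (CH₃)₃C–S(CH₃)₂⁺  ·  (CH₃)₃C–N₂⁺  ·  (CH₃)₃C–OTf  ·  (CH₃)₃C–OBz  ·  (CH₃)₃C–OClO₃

(CH₃)₃C–N₂⁺ > (CH₃)₃C–OTf > (CH₃)₃C–OClO₃ > (CH₃)₃C–S(CH₃)₂⁺ > (CH₃)₃C–OBz

Same R in every case — rank the leaving groups.
A good leaving group is a weak base: the lower the pKₐ of its conjugate acid, the more readily it departs.
(CH₃)₃C–N₂⁺ loses N₂: no meaningful conjugate acid; N₂ departs as an exceptionally stable neutral molecule
(CH₃)₃C–OTf loses OTf⁻: pKₐ(CF₃SO₃H (triflic acid)) ≈ -14
(CH₃)₃C–OClO₃ loses ClO₄⁻: pKₐ(HClO₄) ≈ -10
(CH₃)₃C–S(CH₃)₂⁺ loses SR'₂: pKₐ(R'₂SH⁺) ≈ -7
(CH₃)₃C–OBz loses PhCOO⁻: pKₐ(C₆H₅COOH) ≈ 4.2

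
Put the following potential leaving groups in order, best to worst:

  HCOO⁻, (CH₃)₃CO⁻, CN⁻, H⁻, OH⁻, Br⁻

Br⁻ > HCOO⁻ > CN⁻ > OH⁻ > (CH₃)₃CO⁻ > H⁻

A good leaving group is a weak base: the lower the pKₐ of its conjugate acid, the more readily it departs.
Br⁻: pKₐ(HBr) ≈ -9 — weak base; good leaving group
HCOO⁻: pKₐ(HCOOH) ≈ 3.8
CN⁻: pKₐ(HCN) ≈ 9.2 — sp carbon stabilises the charge somewhat, but still a poor LG
OH⁻: pKₐ(H₂O) ≈ 15.7 — strong base; essentially never leaves without prior activation
(CH₃)₃CO⁻: pKₐ(t-BuOH) ≈ 18 — bulky, strongly basic alkoxide
H⁻: pKₐ(H₂) ≈ 36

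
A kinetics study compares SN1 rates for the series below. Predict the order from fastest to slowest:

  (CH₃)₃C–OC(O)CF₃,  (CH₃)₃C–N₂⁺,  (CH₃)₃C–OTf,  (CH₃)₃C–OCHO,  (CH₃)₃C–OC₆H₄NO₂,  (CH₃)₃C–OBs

(CH₃)₃C–N₂⁺ > (CH₃)₃C–OTf > (CH₃)₃C–OBs > (CH₃)₃C–OC(O)CF₃ > (CH₃)₃C–OCHO > (CH₃)₃C–OC₆H₄NO₂

Same R in every case — rank the leaving groups.
A good leaving group is a weak base: the lower the pKₐ of its conjugate acid, the more readily it departs.
(CH₃)₃C–N₂⁺ loses N₂: no meaningful conjugate acid; N₂ departs as an exceptionally stable neutral molecule
(CH₃)₃C–OTf loses OTf⁻: pKₐ(CF₃SO₃H (triflic acid)) ≈ -14
(CH₃)₃C–OBs loses OBs⁻: pKₐ(p-BrC₆H₄SO₃H) ≈ -2.8
(CH₃)₃C–OC(O)CF₃ loses CF₃COO⁻: pKₐ(CF₃COOH) ≈ 0.2
(CH₃)₃C–OCHO loses HCOO⁻: pKₐ(HCOOH) ≈ 3.8
(CH₃)₃C–OC₆H₄NO₂ loses p-O₂N–C₆H₄–O⁻: pKₐ(p-nitrophenol) ≈ 7.2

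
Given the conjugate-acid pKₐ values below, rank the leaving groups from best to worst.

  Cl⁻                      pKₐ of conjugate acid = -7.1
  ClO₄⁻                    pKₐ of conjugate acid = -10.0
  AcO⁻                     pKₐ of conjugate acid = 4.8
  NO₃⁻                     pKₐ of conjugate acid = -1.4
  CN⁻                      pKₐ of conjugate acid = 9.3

Lower conjugate-acid pKₐ ⇒ weaker base ⇒ better leaving group.
Sorting by the given values: ClO₄⁻ (-10.0), Cl⁻ (-7.1), NO₃⁻ (-1.4), AcO⁻ (4.8), CN⁻ (9.3).

ClO₄⁻ > Cl⁻ > NO₃⁻ > AcO⁻ > CN⁻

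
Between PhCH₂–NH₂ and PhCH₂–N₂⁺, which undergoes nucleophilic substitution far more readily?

From PhCH₂–NH₂ the departing group would be NH₂⁻ (pKₐ(NH₃) ≈ 38). Extremely strong base; never a leaving group.
From PhCH₂–N₂⁺ the leaving group is N₂ (no meaningful conjugate acid; N₂ departs as an exceptionally stable neutral molecule).
(In practice PhCH₂–N₂⁺ is made from PhCH₂–NH₂ by diazotisation (NaNO₂ / HCl, 0 °C), generating a diazonium salt that expels N₂.)

PhCH₂–N₂⁺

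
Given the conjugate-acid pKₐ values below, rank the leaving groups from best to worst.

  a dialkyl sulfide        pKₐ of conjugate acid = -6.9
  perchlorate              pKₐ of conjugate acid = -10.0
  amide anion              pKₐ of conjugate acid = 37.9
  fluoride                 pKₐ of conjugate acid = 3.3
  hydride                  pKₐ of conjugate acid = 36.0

Lower conjugate-acid pKₐ ⇒ weaker base ⇒ better leaving group.
Sorting by the given values: perchlorate (-10.0), a dialkyl sulfide (-6.9), fluoride (3.3), hydride (36.0), amide anion (37.9).

perchlorate > a dialkyl sulfide > fluoride > hydride > amide anion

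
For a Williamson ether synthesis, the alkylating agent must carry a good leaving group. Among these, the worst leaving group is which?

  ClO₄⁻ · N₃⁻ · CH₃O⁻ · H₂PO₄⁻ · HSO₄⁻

CH₃O⁻

ClO₄⁻: pKₐ(HClO₄) ≈ -10
HSO₄⁻: pKₐ(H₂SO₄) ≈ -3
H₂PO₄⁻: pKₐ(H₃PO₄) ≈ 2.1
N₃⁻: pKₐ(HN₃) ≈ 4.7
CH₃O⁻: pKₐ(CH₃OH) ≈ 15.5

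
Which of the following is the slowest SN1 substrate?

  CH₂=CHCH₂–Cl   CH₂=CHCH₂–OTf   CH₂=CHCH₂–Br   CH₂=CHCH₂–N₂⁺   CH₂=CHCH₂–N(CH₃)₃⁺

Identical carbon frameworks mean the comparison reduces to leaving-group quality.
Leaving-group ability tracks the stability of the departed species; conjugate-acid pKₐ is the usual yardstick (lower pKₐ → better LG).
CH₂=CHCH₂–N₂⁺ loses N₂: no meaningful conjugate acid; N₂ departs as an exceptionally stable neutral molecule
CH₂=CHCH₂–OTf loses OTf⁻: pKₐ(CF₃SO₃H (triflic acid)) ≈ -14
CH₂=CHCH₂–Br loses Br⁻: pKₐ(HBr) ≈ -9
CH₂=CHCH₂–Cl loses Cl⁻: pKₐ(HCl) ≈ -7
CH₂=CHCH₂–N(CH₃)₃⁺ loses NR'₃: pKₐ(R'₃NH⁺) ≈ 10.7

CH₂=CHCH₂–N(CH₃)₃⁺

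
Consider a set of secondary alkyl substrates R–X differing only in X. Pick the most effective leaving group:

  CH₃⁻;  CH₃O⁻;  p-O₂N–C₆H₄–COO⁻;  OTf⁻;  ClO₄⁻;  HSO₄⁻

OTf⁻

OTf⁻: pKₐ(CF₃SO₃H (triflic acid)) ≈ -14
ClO₄⁻: pKₐ(HClO₄) ≈ -10
HSO₄⁻: pKₐ(H₂SO₄) ≈ -3
p-O₂N–C₆H₄–COO⁻: pKₐ(p-nitrobenzoic acid) ≈ 3.4
CH₃O⁻: pKₐ(CH₃OH) ≈ 15.5
CH₃⁻: pKₐ(CH₄) ≈ 48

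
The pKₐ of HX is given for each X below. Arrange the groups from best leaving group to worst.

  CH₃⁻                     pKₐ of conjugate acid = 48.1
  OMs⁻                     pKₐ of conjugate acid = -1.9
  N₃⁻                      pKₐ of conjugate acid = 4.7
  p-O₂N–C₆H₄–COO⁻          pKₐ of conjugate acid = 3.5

Lower conjugate-acid pKₐ ⇒ weaker base ⇒ better leaving group.
Sorting by the given values: OMs⁻ (-1.9), p-O₂N–C₆H₄–COO⁻ (3.5), N₃⁻ (4.7), CH₃⁻ (48.1).

OMs⁻ > p-O₂N–C₆H₄–COO⁻ > N₃⁻ > CH₃⁻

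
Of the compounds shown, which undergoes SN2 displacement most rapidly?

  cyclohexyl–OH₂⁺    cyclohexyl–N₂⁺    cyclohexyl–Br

cyclohexyl–N₂⁺

Same R in every case — rank the leaving groups.
The more stable X⁻ (or X) is on its own — i.e. the weaker a base it is — the better a leaving group it makes.
cyclohexyl–N₂⁺ loses N₂: no meaningful conjugate acid; N₂ departs as an exceptionally stable neutral molecule
cyclohexyl–Br loses Br⁻: pKₐ(HBr) ≈ -9
cyclohexyl–OH₂⁺ loses H₂O: pKₐ(H₃O⁺) ≈ -1.7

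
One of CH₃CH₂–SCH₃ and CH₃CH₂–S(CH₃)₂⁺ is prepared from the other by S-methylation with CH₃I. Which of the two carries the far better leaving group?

From CH₃CH₂–SCH₃ the departing group would be RS⁻ (pKₐ(RSH (a thiol)) ≈ 10.5). Moderately basic; rarely leaves without activation.
From CH₃CH₂–S(CH₃)₂⁺ the leaving group is SR'₂ (pKₐ(R'₂SH⁺) ≈ -7). Neutral; leaves from a sulfonium salt (R–SR'₂⁺).
S-methylation with CH₃I works by allowing neutral dimethyl sulfide, rather than methanethiolate, to depart, making CH₃CH₂–S(CH₃)₂⁺ enormously more reactive.

CH₃CH₂–S(CH₃)₂⁺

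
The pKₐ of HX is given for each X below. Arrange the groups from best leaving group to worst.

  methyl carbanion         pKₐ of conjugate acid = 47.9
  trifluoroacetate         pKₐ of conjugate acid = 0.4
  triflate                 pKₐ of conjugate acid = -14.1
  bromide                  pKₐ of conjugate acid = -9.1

Lower conjugate-acid pKₐ ⇒ weaker base ⇒ better leaving group.
Sorting by the given values: triflate (-14.1), bromide (-9.1), trifluoroacetate (0.4), methyl carbanion (47.9).

triflate > bromide > trifluoroacetate > methyl carbanion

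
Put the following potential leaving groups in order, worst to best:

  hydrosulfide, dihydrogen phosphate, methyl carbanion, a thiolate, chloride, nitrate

methyl carbanion < a thiolate < hydrosulfide < dihydrogen phosphate < nitrate < chloride

chloride: pKₐ(HCl) ≈ -7 — moderately weak base
nitrate: pKₐ(HNO₃) ≈ -1.3 — resonance-delocalised over three oxygens
dihydrogen phosphate: pKₐ(H₃PO₄) ≈ 2.1 — moderate base; biological leaving group after further activation
hydrosulfide: pKₐ(H₂S) ≈ 7
a thiolate: pKₐ(RSH (a thiol)) ≈ 10.5 — moderately basic; rarely leaves without activation
methyl carbanion: pKₐ(CH₄) ≈ 48
The question asks for worst first, so the sequence is read in increasing leaving-group ability.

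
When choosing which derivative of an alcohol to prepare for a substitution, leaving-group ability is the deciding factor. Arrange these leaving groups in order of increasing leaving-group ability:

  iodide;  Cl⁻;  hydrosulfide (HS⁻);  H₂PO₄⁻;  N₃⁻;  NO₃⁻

hydrosulfide (HS⁻) < N₃⁻ < H₂PO₄⁻ < NO₃⁻ < Cl⁻ < iodide

A good leaving group is a weak base: the lower the pKₐ of its conjugate acid, the more readily it departs.
iodide: pKₐ(HI) ≈ -10 — large, highly polarisable; very weak base
Cl⁻: pKₐ(HCl) ≈ -7
NO₃⁻: pKₐ(HNO₃) ≈ -1.3 — resonance-delocalised over three oxygens
H₂PO₄⁻: pKₐ(H₃PO₄) ≈ 2.1 — moderate base; biological leaving group after further activation
N₃⁻: pKₐ(HN₃) ≈ 4.7 — linear, resonance-stabilised
hydrosulfide (HS⁻): pKₐ(H₂S) ≈ 7
Reversing gives the worst-to-best order requested.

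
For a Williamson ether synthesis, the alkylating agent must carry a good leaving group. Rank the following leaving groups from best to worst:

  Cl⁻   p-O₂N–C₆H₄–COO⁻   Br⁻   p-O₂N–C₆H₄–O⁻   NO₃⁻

A good leaving group is a weak base: the lower the pKₐ of its conjugate acid, the more readily it departs.
Br⁻: pKₐ(HBr) ≈ -9
Cl⁻: pKₐ(HCl) ≈ -7
NO₃⁻: pKₐ(HNO₃) ≈ -1.3
p-O₂N–C₆H₄–COO⁻: pKₐ(p-nitrobenzoic acid) ≈ 3.4
p-O₂N–C₆H₄–O⁻: pKₐ(p-nitrophenol) ≈ 7.2

Br⁻ > Cl⁻ > NO₃⁻ > p-O₂N–C₆H₄–COO⁻ > p-O₂N–C₆H₄–O⁻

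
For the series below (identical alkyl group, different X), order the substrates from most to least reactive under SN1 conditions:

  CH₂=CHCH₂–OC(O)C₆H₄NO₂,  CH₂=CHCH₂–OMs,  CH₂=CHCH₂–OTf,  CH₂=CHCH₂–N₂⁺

CH₂=CHCH₂–N₂⁺ > CH₂=CHCH₂–OTf > CH₂=CHCH₂–OMs > CH₂=CHCH₂–OC(O)C₆H₄NO₂

The skeletons are identical, so relative rate is governed entirely by leaving-group ability.
The more stable X⁻ (or X) is on its own — i.e. the weaker a base it is — the better a leaving group it makes.
CH₂=CHCH₂–N₂⁺ loses N₂: no meaningful conjugate acid; N₂ departs as an exceptionally stable neutral molecule
CH₂=CHCH₂–OTf loses OTf⁻: pKₐ(CF₃SO₃H (triflic acid)) ≈ -14
CH₂=CHCH₂–OMs loses OMs⁻: pKₐ(CH₃SO₃H (MsOH)) ≈ -1.9
CH₂=CHCH₂–OC(O)C₆H₄NO₂ loses p-O₂N–C₆H₄–COO⁻: pKₐ(p-nitrobenzoic acid) ≈ 3.4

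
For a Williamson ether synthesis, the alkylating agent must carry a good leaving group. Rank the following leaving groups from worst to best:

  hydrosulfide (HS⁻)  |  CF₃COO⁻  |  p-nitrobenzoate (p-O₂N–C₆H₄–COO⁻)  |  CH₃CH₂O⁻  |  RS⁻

CH₃CH₂O⁻ < RS⁻ < hydrosulfide (HS⁻) < p-nitrobenzoate (p-O₂N–C₆H₄–COO⁻) < CF₃COO⁻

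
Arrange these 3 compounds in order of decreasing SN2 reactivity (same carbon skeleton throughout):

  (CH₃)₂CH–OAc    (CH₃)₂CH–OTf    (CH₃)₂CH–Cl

The skeletons are identical, so relative rate is governed entirely by leaving-group ability.
Leaving-group ability tracks the stability of the departed species; conjugate-acid pKₐ is the usual yardstick (lower pKₐ → better LG).
(CH₃)₂CH–OTf loses OTf⁻: pKₐ(CF₃SO₃H (triflic acid)) ≈ -14
(CH₃)₂CH–Cl loses Cl⁻: pKₐ(HCl) ≈ -7
(CH₃)₂CH–OAc loses AcO⁻: pKₐ(CH₃COOH) ≈ 4.8

(CH₃)₂CH–OTf > (CH₃)₂CH–Cl > (CH₃)₂CH–OAc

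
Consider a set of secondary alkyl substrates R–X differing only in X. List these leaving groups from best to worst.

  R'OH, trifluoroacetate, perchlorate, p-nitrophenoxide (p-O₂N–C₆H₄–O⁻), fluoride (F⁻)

perchlorate > R'OH > trifluoroacetate > fluoride (F⁻) > p-nitrophenoxide (p-O₂N–C₆H₄–O⁻)

perchlorate: pKₐ(HClO₄) ≈ -10 — extremely weak base; rarely used for safety reasons
R'OH: pKₐ(R'OH₂⁺) ≈ -2.4 — neutral; leaves from a protonated ether (an oxonium ion, R–O(H)R'⁺)
trifluoroacetate: pKₐ(CF₃COOH) ≈ 0.2
fluoride (F⁻): pKₐ(HF) ≈ 3.2
p-nitrophenoxide (p-O₂N–C₆H₄–O⁻): pKₐ(p-nitrophenol) ≈ 7.2 — nitro group delocalises the charge; the classic chromogenic LG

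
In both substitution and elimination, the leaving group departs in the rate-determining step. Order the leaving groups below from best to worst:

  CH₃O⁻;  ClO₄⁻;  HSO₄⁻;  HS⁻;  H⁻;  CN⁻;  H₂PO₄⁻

Leaving-group ability tracks the stability of the departed species; conjugate-acid pKₐ is the usual yardstick (lower pKₐ → better LG).
ClO₄⁻: pKₐ(HClO₄) ≈ -10 — extremely weak base; rarely used for safety reasons
HSO₄⁻: pKₐ(H₂SO₄) ≈ -3
H₂PO₄⁻: pKₐ(H₃PO₄) ≈ 2.1
HS⁻: pKₐ(H₂S) ≈ 7
CN⁻: pKₐ(HCN) ≈ 9.2
CH₃O⁻: pKₐ(CH₃OH) ≈ 15.5 — strong base; alkoxides do not leave unassisted
H⁻: pKₐ(H₂) ≈ 36

ClO₄⁻ > HSO₄⁻ > H₂PO₄⁻ > HS⁻ > CN⁻ > CH₃O⁻ > H⁻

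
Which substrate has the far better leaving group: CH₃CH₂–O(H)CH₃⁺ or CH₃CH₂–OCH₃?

CH₃CH₂–O(H)CH₃⁺

From CH₃CH₂–OCH₃ the departing group would be CH₃O⁻ (pKₐ(CH₃OH) ≈ 15.5). Strong base; alkoxides do not leave unassisted.
From CH₃CH₂–O(H)CH₃⁺ the leaving group is R'OH (pKₐ(R'OH₂⁺) ≈ -2.4). Neutral; leaves from a protonated ether (an oxonium ion, R–O(H)R'⁺).
(In practice CH₃CH₂–O(H)CH₃⁺ is made from CH₃CH₂–OCH₃ by protonation with concentrated HI, allowing neutral methanol, rather than methoxide, to depart.)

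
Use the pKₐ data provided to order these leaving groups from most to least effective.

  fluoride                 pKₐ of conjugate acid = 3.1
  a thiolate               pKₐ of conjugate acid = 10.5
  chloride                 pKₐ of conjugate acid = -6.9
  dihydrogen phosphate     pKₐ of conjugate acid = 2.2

Lower conjugate-acid pKₐ ⇒ weaker base ⇒ better leaving group.
Sorting by the given values: chloride (-6.9), dihydrogen phosphate (2.2), fluoride (3.1), a thiolate (10.5).

chloride > dihydrogen phosphate > fluoride > a thiolate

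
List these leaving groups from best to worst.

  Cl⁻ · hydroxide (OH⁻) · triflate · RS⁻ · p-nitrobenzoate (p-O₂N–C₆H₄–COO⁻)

triflate: pKₐ(CF₃SO₃H (triflic acid)) ≈ -14
Cl⁻: pKₐ(HCl) ≈ -7
p-nitrobenzoate (p-O₂N–C₆H₄–COO⁻): pKₐ(p-nitrobenzoic acid) ≈ 3.4
RS⁻: pKₐ(RSH (a thiol)) ≈ 10.5
hydroxide (OH⁻): pKₐ(H₂O) ≈ 15.7

triflate > Cl⁻ > p-nitrobenzoate (p-O₂N–C₆H₄–COO⁻) > RS⁻ > hydroxide (OH⁻)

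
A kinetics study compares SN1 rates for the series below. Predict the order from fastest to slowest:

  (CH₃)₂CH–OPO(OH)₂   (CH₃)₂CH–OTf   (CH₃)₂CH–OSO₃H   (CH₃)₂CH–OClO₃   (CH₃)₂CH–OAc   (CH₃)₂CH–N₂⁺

With the same alkyl group throughout, only the leaving group differentiates the rates.
A good leaving group is a weak base: the lower the pKₐ of its conjugate acid, the more readily it departs.
(CH₃)₂CH–N₂⁺ loses N₂: no meaningful conjugate acid; N₂ departs as an exceptionally stable neutral molecule
(CH₃)₂CH–OTf loses OTf⁻: pKₐ(CF₃SO₃H (triflic acid)) ≈ -14
(CH₃)₂CH–OClO₃ loses ClO₄⁻: pKₐ(HClO₄) ≈ -10
(CH₃)₂CH–OSO₃H loses HSO₄⁻: pKₐ(H₂SO₄) ≈ -3
(CH₃)₂CH–OPO(OH)₂ loses H₂PO₄⁻: pKₐ(H₃PO₄) ≈ 2.1
(CH₃)₂CH–OAc loses AcO⁻: pKₐ(CH₃COOH) ≈ 4.8

(CH₃)₂CH–N₂⁺ > (CH₃)₂CH–OTf > (CH₃)₂CH–OClO₃ > (CH₃)₂CH–OSO₃H > (CH₃)₂CH–OPO(OH)₂ > (CH₃)₂CH–OAc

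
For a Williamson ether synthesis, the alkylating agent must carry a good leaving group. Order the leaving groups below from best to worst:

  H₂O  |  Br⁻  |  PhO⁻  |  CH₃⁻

Br⁻: pKₐ(HBr) ≈ -9
H₂O: pKₐ(H₃O⁺) ≈ -1.7
PhO⁻: pKₐ(C₆H₅OH (phenol)) ≈ 10
CH₃⁻: pKₐ(CH₄) ≈ 48

Br⁻ > H₂O > PhO⁻ > CH₃⁻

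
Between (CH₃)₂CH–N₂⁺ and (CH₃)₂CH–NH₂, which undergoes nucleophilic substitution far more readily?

(CH₃)₂CH–N₂⁺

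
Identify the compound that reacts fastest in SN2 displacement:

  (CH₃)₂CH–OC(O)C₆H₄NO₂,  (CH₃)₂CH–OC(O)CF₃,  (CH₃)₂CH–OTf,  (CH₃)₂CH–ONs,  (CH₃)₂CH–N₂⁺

(CH₃)₂CH–N₂⁺

Identical carbon frameworks mean the comparison reduces to leaving-group quality.
A good leaving group is a weak base: the lower the pKₐ of its conjugate acid, the more readily it departs.
(CH₃)₂CH–N₂⁺ loses N₂: no meaningful conjugate acid; N₂ departs as an exceptionally stable neutral molecule
(CH₃)₂CH–OTf loses OTf⁻: pKₐ(CF₃SO₃H (triflic acid)) ≈ -14
(CH₃)₂CH–ONs loses ONs⁻: pKₐ(p-O₂NC₆H₄SO₃H) ≈ -3.5
(CH₃)₂CH–OC(O)CF₃ loses CF₃COO⁻: pKₐ(CF₃COOH) ≈ 0.2
(CH₃)₂CH–OC(O)C₆H₄NO₂ loses p-O₂N–C₆H₄–COO⁻: pKₐ(p-nitrobenzoic acid) ≈ 3.4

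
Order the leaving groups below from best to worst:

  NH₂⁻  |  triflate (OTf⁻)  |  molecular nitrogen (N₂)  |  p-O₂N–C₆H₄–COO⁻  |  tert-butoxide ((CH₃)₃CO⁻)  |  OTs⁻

Leaving-group ability tracks the stability of the departed species; conjugate-acid pKₐ is the usual yardstick (lower pKₐ → better LG).
molecular nitrogen (N₂): no meaningful conjugate acid; N₂ departs as an exceptionally stable neutral molecule
triflate (OTf⁻): pKₐ(CF₃SO₃H (triflic acid)) ≈ -14
OTs⁻: pKₐ(p-CH₃C₆H₄SO₃H (TsOH)) ≈ -2.8 — resonance-delocalised arenesulfonate
p-O₂N–C₆H₄–COO⁻: pKₐ(p-nitrobenzoic acid) ≈ 3.4 — electron-withdrawing nitro group stabilises the carboxylate
tert-butoxide ((CH₃)₃CO⁻): pKₐ(t-BuOH) ≈ 18
NH₂⁻: pKₐ(NH₃) ≈ 38 — extremely strong base; never a leaving group

molecular nitrogen (N₂) > triflate (OTf⁻) > OTs⁻ > p-O₂N–C₆H₄–COO⁻ > tert-butoxide ((CH₃)₃CO⁻) > NH₂⁻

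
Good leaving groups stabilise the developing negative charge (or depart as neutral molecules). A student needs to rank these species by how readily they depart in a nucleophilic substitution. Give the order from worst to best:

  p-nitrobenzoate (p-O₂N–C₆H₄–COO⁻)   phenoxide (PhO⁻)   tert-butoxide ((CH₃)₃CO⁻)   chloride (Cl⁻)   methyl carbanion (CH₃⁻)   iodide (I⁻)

methyl carbanion (CH₃⁻) < tert-butoxide ((CH₃)₃CO⁻) < phenoxide (PhO⁻) < p-nitrobenzoate (p-O₂N–C₆H₄–COO⁻) < chloride (Cl⁻) < iodide (I⁻)

Rank by basicity of the departing species: weakest base leaves most easily.
iodide (I⁻): pKₐ(HI) ≈ -10
chloride (Cl⁻): pKₐ(HCl) ≈ -7
p-nitrobenzoate (p-O₂N–C₆H₄–COO⁻): pKₐ(p-nitrobenzoic acid) ≈ 3.4 — electron-withdrawing nitro group stabilises the carboxylate
phenoxide (PhO⁻): pKₐ(C₆H₅OH (phenol)) ≈ 10 — resonance into the ring helps, but still a poor LG
tert-butoxide ((CH₃)₃CO⁻): pKₐ(t-BuOH) ≈ 18 — bulky, strongly basic alkoxide
methyl carbanion (CH₃⁻): pKₐ(CH₄) ≈ 48 — unstabilised carbanion; the worst conceivable leaving group
Listed from poorest to best leaving group as asked.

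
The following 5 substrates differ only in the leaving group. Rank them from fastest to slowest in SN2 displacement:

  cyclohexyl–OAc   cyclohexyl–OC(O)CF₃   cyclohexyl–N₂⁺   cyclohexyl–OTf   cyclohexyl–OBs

cyclohexyl–N₂⁺ > cyclohexyl–OTf > cyclohexyl–OBs > cyclohexyl–OC(O)CF₃ > cyclohexyl–OAc

Same R in every case — rank the leaving groups.
Leaving-group ability tracks the stability of the departed species; conjugate-acid pKₐ is the usual yardstick (lower pKₐ → better LG).
cyclohexyl–N₂⁺ loses N₂: no meaningful conjugate acid; N₂ departs as an exceptionally stable neutral molecule
cyclohexyl–OTf loses OTf⁻: pKₐ(CF₃SO₃H (triflic acid)) ≈ -14
cyclohexyl–OBs loses OBs⁻: pKₐ(p-BrC₆H₄SO₃H) ≈ -2.8
cyclohexyl–OC(O)CF₃ loses CF₃COO⁻: pKₐ(CF₃COOH) ≈ 0.2
cyclohexyl–OAc loses AcO⁻: pKₐ(CH₃COOH) ≈ 4.8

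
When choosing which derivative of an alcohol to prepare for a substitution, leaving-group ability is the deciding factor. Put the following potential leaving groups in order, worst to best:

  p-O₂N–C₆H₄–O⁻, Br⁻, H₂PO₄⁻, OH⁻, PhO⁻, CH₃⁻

CH₃⁻ < OH⁻ < PhO⁻ < p-O₂N–C₆H₄–O⁻ < H₂PO₄⁻ < Br⁻

Rank by basicity of the departing species: weakest base leaves most easily.
Br⁻: pKₐ(HBr) ≈ -9 — weak base; good leaving group
H₂PO₄⁻: pKₐ(H₃PO₄) ≈ 2.1
p-O₂N–C₆H₄–O⁻: pKₐ(p-nitrophenol) ≈ 7.2
PhO⁻: pKₐ(C₆H₅OH (phenol)) ≈ 10 — resonance into the ring helps, but still a poor LG
OH⁻: pKₐ(H₂O) ≈ 15.7
CH₃⁻: pKₐ(CH₄) ≈ 48 — unstabilised carbanion; the worst conceivable leaving group
Reversing gives the worst-to-best order requested.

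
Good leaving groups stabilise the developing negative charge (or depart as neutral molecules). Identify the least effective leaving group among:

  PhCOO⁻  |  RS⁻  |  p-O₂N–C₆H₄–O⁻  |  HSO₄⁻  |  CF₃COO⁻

The more stable X⁻ (or X) is on its own — i.e. the weaker a base it is — the better a leaving group it makes.
HSO₄⁻: pKₐ(H₂SO₄) ≈ -3
CF₃COO⁻: pKₐ(CF₃COOH) ≈ 0.2
PhCOO⁻: pKₐ(C₆H₅COOH) ≈ 4.2
p-O₂N–C₆H₄–O⁻: pKₐ(p-nitrophenol) ≈ 7.2
RS⁻: pKₐ(RSH (a thiol)) ≈ 10.5

RS⁻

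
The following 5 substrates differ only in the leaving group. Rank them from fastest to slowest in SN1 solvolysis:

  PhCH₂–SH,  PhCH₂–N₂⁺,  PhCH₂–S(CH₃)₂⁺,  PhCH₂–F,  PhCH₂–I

Same R in every case — rank the leaving groups.
Rank by basicity of the departing species: weakest base leaves most easily.
PhCH₂–N₂⁺ loses N₂: no meaningful conjugate acid; N₂ departs as an exceptionally stable neutral molecule
PhCH₂–I loses I⁻: pKₐ(HI) ≈ -10
PhCH₂–S(CH₃)₂⁺ loses SR'₂: pKₐ(R'₂SH⁺) ≈ -7
PhCH₂–F loses F⁻: pKₐ(HF) ≈ 3.2
PhCH₂–SH loses HS⁻: pKₐ(H₂S) ≈ 7

PhCH₂–N₂⁺ > PhCH₂–I > PhCH₂–S(CH₃)₂⁺ > PhCH₂–F > PhCH₂–SH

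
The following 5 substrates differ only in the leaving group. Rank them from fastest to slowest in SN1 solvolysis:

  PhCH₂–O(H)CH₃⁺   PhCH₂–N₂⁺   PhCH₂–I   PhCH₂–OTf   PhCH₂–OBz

PhCH₂–N₂⁺ > PhCH₂–OTf > PhCH₂–I > PhCH₂–O(H)CH₃⁺ > PhCH₂–OBz

With the same alkyl group throughout, only the leaving group differentiates the rates.
The more stable X⁻ (or X) is on its own — i.e. the weaker a base it is — the better a leaving group it makes.
PhCH₂–N₂⁺ loses N₂: no meaningful conjugate acid; N₂ departs as an exceptionally stable neutral molecule
PhCH₂–OTf loses OTf⁻: pKₐ(CF₃SO₃H (triflic acid)) ≈ -14
PhCH₂–I loses I⁻: pKₐ(HI) ≈ -10
PhCH₂–O(H)CH₃⁺ loses R'OH: pKₐ(R'OH₂⁺) ≈ -2.4
PhCH₂–OBz loses PhCOO⁻: pKₐ(C₆H₅COOH) ≈ 4.2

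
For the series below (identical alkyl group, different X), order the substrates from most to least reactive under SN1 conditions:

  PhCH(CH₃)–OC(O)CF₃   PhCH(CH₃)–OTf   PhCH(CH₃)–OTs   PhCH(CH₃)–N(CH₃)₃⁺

Same R in every case — rank the leaving groups.
Leaving-group ability tracks the stability of the departed species; conjugate-acid pKₐ is the usual yardstick (lower pKₐ → better LG).
PhCH(CH₃)–OTf loses OTf⁻: pKₐ(CF₃SO₃H (triflic acid)) ≈ -14
PhCH(CH₃)–OTs loses OTs⁻: pKₐ(p-CH₃C₆H₄SO₃H (TsOH)) ≈ -2.8
PhCH(CH₃)–OC(O)CF₃ loses CF₃COO⁻: pKₐ(CF₃COOH) ≈ 0.2
PhCH(CH₃)–N(CH₃)₃⁺ loses NR'₃: pKₐ(R'₃NH⁺) ≈ 10.7

PhCH(CH₃)–OTf > PhCH(CH₃)–OTs > PhCH(CH₃)–OC(O)CF₃ > PhCH(CH₃)–N(CH₃)₃⁺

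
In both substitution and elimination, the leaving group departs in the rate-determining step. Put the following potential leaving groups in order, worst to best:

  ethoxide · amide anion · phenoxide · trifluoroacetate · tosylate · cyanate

The more stable X⁻ (or X) is on its own — i.e. the weaker a base it is — the better a leaving group it makes.
tosylate: pKₐ(p-CH₃C₆H₄SO₃H (TsOH)) ≈ -2.8
trifluoroacetate: pKₐ(CF₃COOH) ≈ 0.2
cyanate: pKₐ(HOCN) ≈ 3.5
phenoxide: pKₐ(C₆H₅OH (phenol)) ≈ 10
ethoxide: pKₐ(CH₃CH₂OH) ≈ 16
amide anion: pKₐ(NH₃) ≈ 38
The question asks for worst first, so the sequence is read in increasing leaving-group ability.

amide anion < ethoxide < phenoxide < cyanate < trifluoroacetate < tosylate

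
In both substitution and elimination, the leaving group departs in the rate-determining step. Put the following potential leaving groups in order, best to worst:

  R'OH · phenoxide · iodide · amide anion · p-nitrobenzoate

iodide: pKₐ(HI) ≈ -10 — large, highly polarisable; very weak base
R'OH: pKₐ(R'OH₂⁺) ≈ -2.4 — neutral; leaves from a protonated ether (an oxonium ion, R–O(H)R'⁺)
p-nitrobenzoate: pKₐ(p-nitrobenzoic acid) ≈ 3.4
phenoxide: pKₐ(C₆H₅OH (phenol)) ≈ 10 — resonance into the ring helps, but still a poor LG
amide anion: pKₐ(NH₃) ≈ 38

iodide > R'OH > p-nitrobenzoate > phenoxide > amide anion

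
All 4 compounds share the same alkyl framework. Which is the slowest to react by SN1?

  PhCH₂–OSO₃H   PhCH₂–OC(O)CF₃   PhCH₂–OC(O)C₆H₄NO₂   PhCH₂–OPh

PhCH₂–OPh

Identical carbon frameworks mean the comparison reduces to leaving-group quality.
Leaving-group ability tracks the stability of the departed species; conjugate-acid pKₐ is the usual yardstick (lower pKₐ → better LG).
PhCH₂–OSO₃H loses HSO₄⁻: pKₐ(H₂SO₄) ≈ -3
PhCH₂–OC(O)CF₃ loses CF₃COO⁻: pKₐ(CF₃COOH) ≈ 0.2
PhCH₂–OC(O)C₆H₄NO₂ loses p-O₂N–C₆H₄–COO⁻: pKₐ(p-nitrobenzoic acid) ≈ 3.4
PhCH₂–OPh loses PhO⁻: pKₐ(C₆H₅OH (phenol)) ≈ 10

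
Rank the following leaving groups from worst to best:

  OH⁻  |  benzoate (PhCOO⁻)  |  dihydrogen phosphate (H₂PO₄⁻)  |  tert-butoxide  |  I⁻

tert-butoxide < OH⁻ < benzoate (PhCOO⁻) < dihydrogen phosphate (H₂PO₄⁻) < I⁻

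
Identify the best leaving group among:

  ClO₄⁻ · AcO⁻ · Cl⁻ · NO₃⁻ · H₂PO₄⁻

ClO₄⁻: pKₐ(HClO₄) ≈ -10
Cl⁻: pKₐ(HCl) ≈ -7
NO₃⁻: pKₐ(HNO₃) ≈ -1.3
H₂PO₄⁻: pKₐ(H₃PO₄) ≈ 2.1
AcO⁻: pKₐ(CH₃COOH) ≈ 4.8

ClO₄⁻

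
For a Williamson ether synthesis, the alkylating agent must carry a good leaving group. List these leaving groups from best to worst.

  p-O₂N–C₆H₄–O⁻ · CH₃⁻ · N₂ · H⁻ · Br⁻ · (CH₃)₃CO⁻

N₂ > Br⁻ > p-O₂N–C₆H₄–O⁻ > (CH₃)₃CO⁻ > H⁻ > CH₃⁻

N₂: no meaningful conjugate acid; N₂ departs as an exceptionally stable neutral molecule
Br⁻: pKₐ(HBr) ≈ -9
p-O₂N–C₆H₄–O⁻: pKₐ(p-nitrophenol) ≈ 7.2 — nitro group delocalises the charge; the classic chromogenic LG
(CH₃)₃CO⁻: pKₐ(t-BuOH) ≈ 18 — bulky, strongly basic alkoxide
H⁻: pKₐ(H₂) ≈ 36 — extremely strong base; leaves only in special hydride-transfer contexts
CH₃⁻: pKₐ(CH₄) ≈ 48 — unstabilised carbanion; the worst conceivable leaving group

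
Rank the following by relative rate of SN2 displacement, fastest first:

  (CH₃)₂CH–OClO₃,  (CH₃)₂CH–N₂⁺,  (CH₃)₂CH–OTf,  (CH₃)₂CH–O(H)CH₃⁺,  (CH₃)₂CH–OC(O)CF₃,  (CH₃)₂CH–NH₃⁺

(CH₃)₂CH–N₂⁺ > (CH₃)₂CH–OTf > (CH₃)₂CH–OClO₃ > (CH₃)₂CH–O(H)CH₃⁺ > (CH₃)₂CH–OC(O)CF₃ > (CH₃)₂CH–NH₃⁺

The skeletons are identical, so relative rate is governed entirely by leaving-group ability.
Rank by basicity of the departing species: weakest base leaves most easily.
(CH₃)₂CH–N₂⁺ loses N₂: no meaningful conjugate acid; N₂ departs as an exceptionally stable neutral molecule
(CH₃)₂CH–OTf loses OTf⁻: pKₐ(CF₃SO₃H (triflic acid)) ≈ -14
(CH₃)₂CH–OClO₃ loses ClO₄⁻: pKₐ(HClO₄) ≈ -10
(CH₃)₂CH–O(H)CH₃⁺ loses R'OH: pKₐ(R'OH₂⁺) ≈ -2.4
(CH₃)₂CH–OC(O)CF₃ loses CF₃COO⁻: pKₐ(CF₃COOH) ≈ 0.2
(CH₃)₂CH–NH₃⁺ loses NH₃: pKₐ(NH₄⁺) ≈ 9.2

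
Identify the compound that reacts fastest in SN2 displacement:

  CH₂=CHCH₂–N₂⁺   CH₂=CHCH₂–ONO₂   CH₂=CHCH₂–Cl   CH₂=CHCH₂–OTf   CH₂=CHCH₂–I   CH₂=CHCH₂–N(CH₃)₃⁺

CH₂=CHCH₂–N₂⁺

Identical carbon frameworks mean the comparison reduces to leaving-group quality.
Rank by basicity of the departing species: weakest base leaves most easily.
CH₂=CHCH₂–N₂⁺ loses N₂: no meaningful conjugate acid; N₂ departs as an exceptionally stable neutral molecule
CH₂=CHCH₂–OTf loses OTf⁻: pKₐ(CF₃SO₃H (triflic acid)) ≈ -14
CH₂=CHCH₂–I loses I⁻: pKₐ(HI) ≈ -10
CH₂=CHCH₂–Cl loses Cl⁻: pKₐ(HCl) ≈ -7
CH₂=CHCH₂–ONO₂ loses NO₃⁻: pKₐ(HNO₃) ≈ -1.3
CH₂=CHCH₂–N(CH₃)₃⁺ loses NR'₃: pKₐ(R'₃NH⁺) ≈ 10.7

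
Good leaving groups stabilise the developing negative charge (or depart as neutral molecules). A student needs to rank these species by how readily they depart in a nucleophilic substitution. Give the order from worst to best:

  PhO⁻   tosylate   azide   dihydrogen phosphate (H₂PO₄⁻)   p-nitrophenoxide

PhO⁻ < p-nitrophenoxide < azide < dihydrogen phosphate (H₂PO₄⁻) < tosylate

Leaving-group ability tracks the stability of the departed species; conjugate-acid pKₐ is the usual yardstick (lower pKₐ → better LG).
tosylate: pKₐ(p-CH₃C₆H₄SO₃H (TsOH)) ≈ -2.8
dihydrogen phosphate (H₂PO₄⁻): pKₐ(H₃PO₄) ≈ 2.1
azide: pKₐ(HN₃) ≈ 4.7
p-nitrophenoxide: pKₐ(p-nitrophenol) ≈ 7.2
PhO⁻: pKₐ(C₆H₅OH (phenol)) ≈ 10
The question asks for worst first, so the sequence is read in increasing leaving-group ability.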